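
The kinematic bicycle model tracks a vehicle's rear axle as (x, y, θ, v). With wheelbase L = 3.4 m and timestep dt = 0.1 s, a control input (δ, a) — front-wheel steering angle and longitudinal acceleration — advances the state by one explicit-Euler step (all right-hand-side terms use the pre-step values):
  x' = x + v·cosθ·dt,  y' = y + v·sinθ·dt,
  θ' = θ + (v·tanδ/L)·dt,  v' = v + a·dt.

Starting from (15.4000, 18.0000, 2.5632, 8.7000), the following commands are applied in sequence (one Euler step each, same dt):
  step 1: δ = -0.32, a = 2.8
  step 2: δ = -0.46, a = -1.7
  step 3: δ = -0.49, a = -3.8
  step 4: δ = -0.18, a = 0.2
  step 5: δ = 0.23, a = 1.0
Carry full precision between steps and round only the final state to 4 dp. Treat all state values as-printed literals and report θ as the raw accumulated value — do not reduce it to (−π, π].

(12.3713, 21.0342, 2.2224, 8.5500)

after step 1 (δ=-0.32, a=2.8): (14.671512, 18.475611, 2.478403, 8.980000)
after step 2 (δ=-0.46, a=-1.7): (13.963859, 19.028449, 2.347547, 8.810000)
after step 3 (δ=-0.49, a=-3.8): (13.346308, 19.656774, 2.209336, 8.430000)
after step 4 (δ=-0.18, a=0.2): (12.843860, 20.333675, 2.164219, 8.450000)
after step 5 (δ=0.23, a=1.0): (12.371335, 21.034207, 2.222410, 8.550000)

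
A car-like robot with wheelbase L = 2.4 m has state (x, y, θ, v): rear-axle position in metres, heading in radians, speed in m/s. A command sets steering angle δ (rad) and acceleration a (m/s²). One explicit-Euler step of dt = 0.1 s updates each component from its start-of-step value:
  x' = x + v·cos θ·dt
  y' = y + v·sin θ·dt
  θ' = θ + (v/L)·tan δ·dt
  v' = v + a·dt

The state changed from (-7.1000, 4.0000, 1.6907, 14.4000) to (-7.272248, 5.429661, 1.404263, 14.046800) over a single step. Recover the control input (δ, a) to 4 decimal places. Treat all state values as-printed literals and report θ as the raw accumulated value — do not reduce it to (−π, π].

a = (v'−v)/dt = (-0.353200)/0.1 = -3.5320
Δθ = θ'−θ = -0.286437;  (v·dt/L) = 14.4000·0.1/2.4 = 0.600000
tan δ = Δθ·L/(v·dt) = -0.477395  →  δ = -0.4454

δ = -0.4454, a = -3.5320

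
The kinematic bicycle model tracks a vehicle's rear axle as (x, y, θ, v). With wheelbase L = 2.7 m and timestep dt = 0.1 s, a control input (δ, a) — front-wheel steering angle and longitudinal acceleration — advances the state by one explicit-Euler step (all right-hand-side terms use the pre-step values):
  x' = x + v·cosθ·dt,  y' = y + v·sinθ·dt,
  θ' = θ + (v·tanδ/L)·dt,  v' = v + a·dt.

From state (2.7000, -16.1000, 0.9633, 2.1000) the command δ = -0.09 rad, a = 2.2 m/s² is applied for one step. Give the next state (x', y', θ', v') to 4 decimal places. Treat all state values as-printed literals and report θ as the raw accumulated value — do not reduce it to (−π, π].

(2.8199, -15.9276, 0.9563, 2.3200)

x' = 2.7000 + 2.1000·cos(0.9633)·0.1 = 2.8199
y' = -16.1000 + 2.1000·sin(0.9633)·0.1 = -15.9276
θ' = 0.9633 + (2.1000/2.7)·tan(-0.09)·0.1 = 0.9563
v' = 2.1000 + 2.2000·0.1 = 2.3200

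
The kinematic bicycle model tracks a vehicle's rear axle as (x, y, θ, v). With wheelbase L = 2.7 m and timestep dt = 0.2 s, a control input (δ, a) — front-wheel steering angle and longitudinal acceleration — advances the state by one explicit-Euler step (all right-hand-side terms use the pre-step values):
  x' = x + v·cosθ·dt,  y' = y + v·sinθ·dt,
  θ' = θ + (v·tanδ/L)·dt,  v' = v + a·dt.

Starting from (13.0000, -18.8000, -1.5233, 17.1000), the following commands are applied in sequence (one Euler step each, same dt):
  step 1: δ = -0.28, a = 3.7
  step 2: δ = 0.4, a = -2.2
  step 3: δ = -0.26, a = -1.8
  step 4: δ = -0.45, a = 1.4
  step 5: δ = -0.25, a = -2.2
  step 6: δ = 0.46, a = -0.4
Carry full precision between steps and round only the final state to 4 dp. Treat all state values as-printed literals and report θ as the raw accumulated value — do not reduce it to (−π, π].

after step 1 (δ=-0.28, a=3.7): (13.162376, -22.216143, -1.887535, 17.840000)
after step 2 (δ=0.4, a=-2.2): (12.051053, -25.606657, -1.328822, 17.400000)
after step 3 (δ=-0.26, a=-1.8): (12.884930, -28.985273, -1.671694, 17.040000)
after step 4 (δ=-0.45, a=1.4): (12.541653, -32.375941, -2.281417, 17.320000)
after step 5 (δ=-0.25, a=-2.2): (10.282070, -35.001504, -2.609011, 16.880000)
after step 6 (δ=0.46, a=-0.4): (7.373649, -36.715698, -1.989517, 16.800000)

(7.3736, -36.7157, -1.9895, 16.8000)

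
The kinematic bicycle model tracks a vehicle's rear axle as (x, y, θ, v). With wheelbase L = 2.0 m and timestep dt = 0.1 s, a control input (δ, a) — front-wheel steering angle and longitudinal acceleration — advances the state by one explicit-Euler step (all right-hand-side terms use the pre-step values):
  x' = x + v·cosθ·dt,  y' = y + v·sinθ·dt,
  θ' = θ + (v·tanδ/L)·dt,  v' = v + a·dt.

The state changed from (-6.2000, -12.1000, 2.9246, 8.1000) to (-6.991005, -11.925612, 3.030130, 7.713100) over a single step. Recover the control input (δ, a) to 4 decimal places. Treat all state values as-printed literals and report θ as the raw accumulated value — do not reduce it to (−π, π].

a = (v'−v)/dt = (-0.386900)/0.1 = -3.8690
Δθ = θ'−θ = 0.105530;  (v·dt/L) = 8.1000·0.1/2.0 = 0.405000
tan δ = Δθ·L/(v·dt) = 0.260568  →  δ = 0.2549

δ = 0.2549, a = -3.8690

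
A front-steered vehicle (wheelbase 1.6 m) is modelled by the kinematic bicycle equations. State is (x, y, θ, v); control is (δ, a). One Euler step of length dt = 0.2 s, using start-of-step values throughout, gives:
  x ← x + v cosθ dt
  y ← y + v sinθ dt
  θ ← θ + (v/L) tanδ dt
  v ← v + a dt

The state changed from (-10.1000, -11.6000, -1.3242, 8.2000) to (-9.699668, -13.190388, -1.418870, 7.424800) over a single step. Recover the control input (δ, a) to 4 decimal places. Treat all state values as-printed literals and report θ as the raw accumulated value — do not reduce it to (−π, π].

δ = -0.0921, a = -3.8760

a = (v'−v)/dt = (-0.775200)/0.2 = -3.8760
Δθ = θ'−θ = -0.094670;  (v·dt/L) = 8.2000·0.2/1.6 = 1.025000
tan δ = Δθ·L/(v·dt) = -0.092361  →  δ = -0.0921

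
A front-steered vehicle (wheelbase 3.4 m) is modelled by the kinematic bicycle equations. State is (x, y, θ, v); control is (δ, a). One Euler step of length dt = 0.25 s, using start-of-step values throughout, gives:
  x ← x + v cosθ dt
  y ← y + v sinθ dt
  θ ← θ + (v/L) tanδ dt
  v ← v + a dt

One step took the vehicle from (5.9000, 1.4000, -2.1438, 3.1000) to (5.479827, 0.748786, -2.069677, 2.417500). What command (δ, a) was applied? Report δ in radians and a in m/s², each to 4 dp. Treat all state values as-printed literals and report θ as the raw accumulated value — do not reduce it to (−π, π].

a = (v'−v)/dt = (-0.682500)/0.25 = -2.7300
Δθ = θ'−θ = 0.074123;  (v·dt/L) = 3.1000·0.25/3.4 = 0.227941
tan δ = Δθ·L/(v·dt) = 0.325185  →  δ = 0.3144

δ = 0.3144, a = -2.7300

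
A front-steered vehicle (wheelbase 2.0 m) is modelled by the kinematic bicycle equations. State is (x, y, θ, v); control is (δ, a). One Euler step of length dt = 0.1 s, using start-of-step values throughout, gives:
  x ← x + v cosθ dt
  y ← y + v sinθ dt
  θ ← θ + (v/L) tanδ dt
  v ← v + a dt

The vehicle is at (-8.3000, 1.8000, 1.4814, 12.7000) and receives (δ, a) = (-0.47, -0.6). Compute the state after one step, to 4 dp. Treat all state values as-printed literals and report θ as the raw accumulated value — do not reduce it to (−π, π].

x' = -8.3000 + 12.7000·cos(1.4814)·0.1 = -8.1866
y' = 1.8000 + 12.7000·sin(1.4814)·0.1 = 3.0649
θ' = 1.4814 + (12.7000/2.0)·tan(-0.47)·0.1 = 1.1588
v' = 12.7000 − 0.6000·0.1 = 12.6400

(-8.1866, 3.0649, 1.1588, 12.6400)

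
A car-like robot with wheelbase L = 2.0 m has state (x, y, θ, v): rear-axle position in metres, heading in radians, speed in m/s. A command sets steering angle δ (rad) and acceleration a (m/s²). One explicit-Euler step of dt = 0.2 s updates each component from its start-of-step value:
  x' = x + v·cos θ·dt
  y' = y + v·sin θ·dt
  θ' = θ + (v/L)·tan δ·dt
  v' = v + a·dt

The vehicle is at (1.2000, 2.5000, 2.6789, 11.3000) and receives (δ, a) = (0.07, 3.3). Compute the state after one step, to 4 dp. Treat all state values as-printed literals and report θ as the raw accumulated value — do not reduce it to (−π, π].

x' = 1.2000 + 11.3000·cos(2.6789)·0.2 = -0.8224
y' = 2.5000 + 11.3000·sin(2.6789)·0.2 = 3.5088
θ' = 2.6789 + (11.3000/2.0)·tan(0.07)·0.2 = 2.7581
v' = 11.3000 + 3.3000·0.2 = 11.9600

(-0.8224, 3.5088, 2.7581, 11.9600)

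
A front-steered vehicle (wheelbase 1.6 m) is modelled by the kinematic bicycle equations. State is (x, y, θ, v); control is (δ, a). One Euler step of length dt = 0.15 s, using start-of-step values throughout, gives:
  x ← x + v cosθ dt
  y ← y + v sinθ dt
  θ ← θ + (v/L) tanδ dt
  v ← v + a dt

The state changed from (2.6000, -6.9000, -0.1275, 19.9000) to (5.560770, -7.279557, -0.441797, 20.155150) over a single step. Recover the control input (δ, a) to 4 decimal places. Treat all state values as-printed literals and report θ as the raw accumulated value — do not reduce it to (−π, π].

a = (v'−v)/dt = (0.255150)/0.15 = 1.7010
Δθ = θ'−θ = -0.314297;  (v·dt/L) = 19.9000·0.15/1.6 = 1.865625
tan δ = Δθ·L/(v·dt) = -0.168467  →  δ = -0.1669

δ = -0.1669, a = 1.7010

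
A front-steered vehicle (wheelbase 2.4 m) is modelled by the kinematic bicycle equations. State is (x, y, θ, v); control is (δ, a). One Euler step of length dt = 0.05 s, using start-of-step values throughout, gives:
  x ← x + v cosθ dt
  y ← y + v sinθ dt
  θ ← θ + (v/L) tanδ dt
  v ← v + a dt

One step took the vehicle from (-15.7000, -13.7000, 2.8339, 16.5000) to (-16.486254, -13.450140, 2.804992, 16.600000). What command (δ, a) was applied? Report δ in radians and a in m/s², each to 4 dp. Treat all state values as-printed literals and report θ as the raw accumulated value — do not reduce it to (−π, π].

a = (v'−v)/dt = (0.100000)/0.05 = 2.0000
Δθ = θ'−θ = -0.028908;  (v·dt/L) = 16.5000·0.05/2.4 = 0.343750
tan δ = Δθ·L/(v·dt) = -0.084096  →  δ = -0.0839

δ = -0.0839, a = 2.0000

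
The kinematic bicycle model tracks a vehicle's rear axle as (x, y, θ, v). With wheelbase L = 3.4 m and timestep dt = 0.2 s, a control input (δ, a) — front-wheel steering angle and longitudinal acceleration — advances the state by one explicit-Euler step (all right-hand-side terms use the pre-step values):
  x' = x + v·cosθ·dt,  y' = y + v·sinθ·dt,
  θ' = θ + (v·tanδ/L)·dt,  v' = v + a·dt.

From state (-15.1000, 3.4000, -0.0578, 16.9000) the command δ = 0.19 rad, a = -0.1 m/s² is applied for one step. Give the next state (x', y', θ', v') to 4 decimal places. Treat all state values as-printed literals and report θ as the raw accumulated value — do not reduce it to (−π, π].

(-11.7256, 3.2047, 0.1334, 16.8800)

x' = -15.1000 + 16.9000·cos(-0.0578)·0.2 = -11.7256
y' = 3.4000 + 16.9000·sin(-0.0578)·0.2 = 3.2047
θ' = -0.0578 + (16.9000/3.4)·tan(0.19)·0.2 = 0.1334
v' = 16.9000 − 0.1000·0.2 = 16.8800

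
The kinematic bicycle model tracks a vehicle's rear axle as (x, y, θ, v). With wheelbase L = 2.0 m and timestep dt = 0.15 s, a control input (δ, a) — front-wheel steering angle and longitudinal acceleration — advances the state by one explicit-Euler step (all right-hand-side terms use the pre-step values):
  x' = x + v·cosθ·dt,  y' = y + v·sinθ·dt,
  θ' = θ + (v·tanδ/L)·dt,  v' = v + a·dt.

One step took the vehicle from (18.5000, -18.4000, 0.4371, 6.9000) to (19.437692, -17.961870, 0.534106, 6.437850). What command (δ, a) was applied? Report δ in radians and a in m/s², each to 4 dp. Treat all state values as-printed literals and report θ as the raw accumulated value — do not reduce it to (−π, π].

a = (v'−v)/dt = (-0.462150)/0.15 = -3.0810
Δθ = θ'−θ = 0.097006;  (v·dt/L) = 6.9000·0.15/2.0 = 0.517500
tan δ = Δθ·L/(v·dt) = 0.187451  →  δ = 0.1853

δ = 0.1853, a = -3.0810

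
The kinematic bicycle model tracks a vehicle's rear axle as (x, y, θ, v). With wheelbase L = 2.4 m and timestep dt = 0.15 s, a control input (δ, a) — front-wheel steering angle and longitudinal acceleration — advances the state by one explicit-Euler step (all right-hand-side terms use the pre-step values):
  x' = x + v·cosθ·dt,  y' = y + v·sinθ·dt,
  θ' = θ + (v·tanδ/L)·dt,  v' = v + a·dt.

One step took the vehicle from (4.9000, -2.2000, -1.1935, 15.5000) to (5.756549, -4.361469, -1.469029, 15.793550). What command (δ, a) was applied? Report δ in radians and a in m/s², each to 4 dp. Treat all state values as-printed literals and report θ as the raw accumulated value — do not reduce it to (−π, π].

a = (v'−v)/dt = (0.293550)/0.15 = 1.9570
Δθ = θ'−θ = -0.275529;  (v·dt/L) = 15.5000·0.15/2.4 = 0.968750
tan δ = Δθ·L/(v·dt) = -0.284417  →  δ = -0.2771

δ = -0.2771, a = 1.9570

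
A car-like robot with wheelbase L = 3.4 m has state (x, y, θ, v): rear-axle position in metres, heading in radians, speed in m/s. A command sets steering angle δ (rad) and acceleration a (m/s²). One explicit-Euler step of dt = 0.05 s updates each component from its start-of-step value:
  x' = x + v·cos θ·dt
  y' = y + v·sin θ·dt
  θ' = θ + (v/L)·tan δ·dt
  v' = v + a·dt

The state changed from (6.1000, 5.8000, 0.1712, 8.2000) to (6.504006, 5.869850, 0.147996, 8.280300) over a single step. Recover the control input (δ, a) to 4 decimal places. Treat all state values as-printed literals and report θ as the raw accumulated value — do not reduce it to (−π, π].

δ = -0.1901, a = 1.6060

a = (v'−v)/dt = (0.080300)/0.05 = 1.6060
Δθ = θ'−θ = -0.023204;  (v·dt/L) = 8.2000·0.05/3.4 = 0.120588
tan δ = Δθ·L/(v·dt) = -0.192423  →  δ = -0.1901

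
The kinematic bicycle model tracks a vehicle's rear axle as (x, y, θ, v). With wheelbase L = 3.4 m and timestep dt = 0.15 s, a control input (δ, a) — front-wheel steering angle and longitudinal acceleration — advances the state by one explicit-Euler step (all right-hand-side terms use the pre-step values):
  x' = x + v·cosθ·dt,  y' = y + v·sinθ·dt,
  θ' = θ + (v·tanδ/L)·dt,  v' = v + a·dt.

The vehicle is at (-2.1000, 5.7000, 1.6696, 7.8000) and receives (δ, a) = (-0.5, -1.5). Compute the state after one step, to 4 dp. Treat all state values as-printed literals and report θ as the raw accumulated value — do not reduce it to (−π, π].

x' = -2.1000 + 7.8000·cos(1.6696)·0.15 = -2.2154
y' = 5.7000 + 7.8000·sin(1.6696)·0.15 = 6.8643
θ' = 1.6696 + (7.8000/3.4)·tan(-0.5)·0.15 = 1.4816
v' = 7.8000 − 1.5000·0.15 = 7.5750

(-2.2154, 6.8643, 1.4816, 7.5750)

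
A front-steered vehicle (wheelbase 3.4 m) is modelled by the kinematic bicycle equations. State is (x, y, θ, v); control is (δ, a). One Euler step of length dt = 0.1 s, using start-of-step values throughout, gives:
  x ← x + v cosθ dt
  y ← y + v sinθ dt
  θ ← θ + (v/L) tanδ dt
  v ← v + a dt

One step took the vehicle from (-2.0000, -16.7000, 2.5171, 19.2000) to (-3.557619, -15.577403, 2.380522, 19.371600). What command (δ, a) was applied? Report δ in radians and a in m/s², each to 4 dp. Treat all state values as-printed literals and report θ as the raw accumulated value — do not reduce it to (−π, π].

a = (v'−v)/dt = (0.171600)/0.1 = 1.7160
Δθ = θ'−θ = -0.136578;  (v·dt/L) = 19.2000·0.1/3.4 = 0.564706
tan δ = Δθ·L/(v·dt) = -0.241857  →  δ = -0.2373

δ = -0.2373, a = 1.7160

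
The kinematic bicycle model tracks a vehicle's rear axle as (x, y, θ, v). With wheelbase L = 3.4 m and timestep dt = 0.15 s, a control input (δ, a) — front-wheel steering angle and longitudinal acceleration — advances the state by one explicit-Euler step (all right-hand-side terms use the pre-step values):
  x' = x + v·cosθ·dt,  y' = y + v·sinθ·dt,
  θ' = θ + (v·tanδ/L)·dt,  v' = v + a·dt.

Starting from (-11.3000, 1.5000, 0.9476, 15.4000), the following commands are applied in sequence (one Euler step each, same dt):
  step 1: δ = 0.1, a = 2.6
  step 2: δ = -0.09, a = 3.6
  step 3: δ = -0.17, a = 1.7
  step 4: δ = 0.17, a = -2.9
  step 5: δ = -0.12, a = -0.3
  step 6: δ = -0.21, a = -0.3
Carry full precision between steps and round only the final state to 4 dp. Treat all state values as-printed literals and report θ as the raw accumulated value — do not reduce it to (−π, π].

after step 1 (δ=0.1, a=2.6): (-9.951806, 3.375760, 1.015769, 15.790000)
after step 2 (δ=-0.09, a=3.6): (-8.703685, 5.388714, 0.952903, 16.330000)
after step 3 (δ=-0.17, a=1.7): (-7.284643, 7.385303, 0.829234, 16.585000)
after step 4 (δ=0.17, a=-2.9): (-5.604316, 9.219806, 0.954834, 16.150000)
after step 5 (δ=-0.12, a=-0.3): (-4.204731, 11.197095, 0.868922, 16.105000)
after step 6 (δ=-0.21, a=-0.3): (-2.645001, 13.041841, 0.717481, 16.060000)

(-2.6450, 13.0418, 0.7175, 16.0600)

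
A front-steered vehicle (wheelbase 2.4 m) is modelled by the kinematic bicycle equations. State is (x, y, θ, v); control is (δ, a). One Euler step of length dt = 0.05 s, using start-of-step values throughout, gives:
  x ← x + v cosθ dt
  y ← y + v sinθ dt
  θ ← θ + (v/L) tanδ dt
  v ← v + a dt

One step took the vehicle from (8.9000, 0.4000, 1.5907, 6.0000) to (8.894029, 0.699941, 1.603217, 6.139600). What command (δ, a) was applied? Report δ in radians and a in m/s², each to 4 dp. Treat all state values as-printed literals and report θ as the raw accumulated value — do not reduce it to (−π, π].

δ = 0.0998, a = 2.7920

a = (v'−v)/dt = (0.139600)/0.05 = 2.7920
Δθ = θ'−θ = 0.012517;  (v·dt/L) = 6.0000·0.05/2.4 = 0.125000
tan δ = Δθ·L/(v·dt) = 0.100136  →  δ = 0.0998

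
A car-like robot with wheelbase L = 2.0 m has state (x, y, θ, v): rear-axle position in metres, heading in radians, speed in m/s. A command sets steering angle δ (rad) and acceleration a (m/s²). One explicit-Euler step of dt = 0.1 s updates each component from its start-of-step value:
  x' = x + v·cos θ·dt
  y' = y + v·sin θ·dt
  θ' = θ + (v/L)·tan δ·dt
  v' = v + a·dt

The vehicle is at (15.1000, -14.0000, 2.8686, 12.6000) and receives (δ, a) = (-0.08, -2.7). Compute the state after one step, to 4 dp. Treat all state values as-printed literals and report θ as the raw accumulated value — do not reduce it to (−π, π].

x' = 15.1000 + 12.6000·cos(2.8686)·0.1 = 13.8867
y' = -14.0000 + 12.6000·sin(2.8686)·0.1 = -13.6603
θ' = 2.8686 + (12.6000/2.0)·tan(-0.08)·0.1 = 2.8181
v' = 12.6000 − 2.7000·0.1 = 12.3300

(13.8867, -13.6603, 2.8181, 12.3300)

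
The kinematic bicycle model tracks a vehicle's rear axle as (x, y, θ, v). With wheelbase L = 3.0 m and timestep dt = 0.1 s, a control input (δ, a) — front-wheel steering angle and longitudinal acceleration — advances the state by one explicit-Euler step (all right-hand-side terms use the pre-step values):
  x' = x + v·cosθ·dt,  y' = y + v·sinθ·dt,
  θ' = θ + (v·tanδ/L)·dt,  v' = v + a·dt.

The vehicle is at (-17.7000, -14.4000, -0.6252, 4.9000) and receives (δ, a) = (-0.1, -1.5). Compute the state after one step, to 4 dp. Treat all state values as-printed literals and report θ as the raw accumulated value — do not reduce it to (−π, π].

x' = -17.7000 + 4.9000·cos(-0.6252)·0.1 = -17.3027
y' = -14.4000 + 4.9000·sin(-0.6252)·0.1 = -14.6868
θ' = -0.6252 + (4.9000/3.0)·tan(-0.1)·0.1 = -0.6416
v' = 4.9000 − 1.5000·0.1 = 4.7500

(-17.3027, -14.6868, -0.6416, 4.7500)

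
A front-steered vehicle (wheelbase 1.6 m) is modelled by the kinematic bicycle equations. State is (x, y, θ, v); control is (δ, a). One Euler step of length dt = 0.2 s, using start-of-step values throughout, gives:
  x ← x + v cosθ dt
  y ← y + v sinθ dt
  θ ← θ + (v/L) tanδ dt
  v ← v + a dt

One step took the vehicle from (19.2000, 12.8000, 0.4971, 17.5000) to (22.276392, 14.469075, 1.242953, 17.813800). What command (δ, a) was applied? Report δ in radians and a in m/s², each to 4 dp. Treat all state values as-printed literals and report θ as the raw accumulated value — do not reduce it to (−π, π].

δ = 0.3286, a = 1.5690

a = (v'−v)/dt = (0.313800)/0.2 = 1.5690
Δθ = θ'−θ = 0.745853;  (v·dt/L) = 17.5000·0.2/1.6 = 2.187500
tan δ = Δθ·L/(v·dt) = 0.340961  →  δ = 0.3286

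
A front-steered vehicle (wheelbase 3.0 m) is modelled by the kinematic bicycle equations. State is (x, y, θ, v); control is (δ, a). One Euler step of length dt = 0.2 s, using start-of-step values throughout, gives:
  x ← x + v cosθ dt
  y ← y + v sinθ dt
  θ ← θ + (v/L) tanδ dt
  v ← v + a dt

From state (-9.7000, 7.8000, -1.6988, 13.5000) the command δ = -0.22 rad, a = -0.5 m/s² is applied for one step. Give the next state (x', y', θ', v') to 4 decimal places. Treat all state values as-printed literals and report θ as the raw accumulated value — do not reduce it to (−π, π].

x' = -9.7000 + 13.5000·cos(-1.6988)·0.2 = -10.0447
y' = 7.8000 + 13.5000·sin(-1.6988)·0.2 = 5.1221
θ' = -1.6988 + (13.5000/3.0)·tan(-0.22)·0.2 = -1.9001
v' = 13.5000 − 0.5000·0.2 = 13.4000

(-10.0447, 5.1221, -1.9001, 13.4000)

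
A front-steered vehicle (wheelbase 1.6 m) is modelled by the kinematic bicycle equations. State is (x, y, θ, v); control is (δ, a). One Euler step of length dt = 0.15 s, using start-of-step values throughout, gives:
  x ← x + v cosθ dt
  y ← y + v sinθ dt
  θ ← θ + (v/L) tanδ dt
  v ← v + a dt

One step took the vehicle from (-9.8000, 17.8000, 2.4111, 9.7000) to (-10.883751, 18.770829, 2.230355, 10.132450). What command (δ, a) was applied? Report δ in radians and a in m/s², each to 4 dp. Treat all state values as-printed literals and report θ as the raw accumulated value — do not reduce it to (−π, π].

δ = -0.1962, a = 2.8830

a = (v'−v)/dt = (0.432450)/0.15 = 2.8830
Δθ = θ'−θ = -0.180745;  (v·dt/L) = 9.7000·0.15/1.6 = 0.909375
tan δ = Δθ·L/(v·dt) = -0.198757  →  δ = -0.1962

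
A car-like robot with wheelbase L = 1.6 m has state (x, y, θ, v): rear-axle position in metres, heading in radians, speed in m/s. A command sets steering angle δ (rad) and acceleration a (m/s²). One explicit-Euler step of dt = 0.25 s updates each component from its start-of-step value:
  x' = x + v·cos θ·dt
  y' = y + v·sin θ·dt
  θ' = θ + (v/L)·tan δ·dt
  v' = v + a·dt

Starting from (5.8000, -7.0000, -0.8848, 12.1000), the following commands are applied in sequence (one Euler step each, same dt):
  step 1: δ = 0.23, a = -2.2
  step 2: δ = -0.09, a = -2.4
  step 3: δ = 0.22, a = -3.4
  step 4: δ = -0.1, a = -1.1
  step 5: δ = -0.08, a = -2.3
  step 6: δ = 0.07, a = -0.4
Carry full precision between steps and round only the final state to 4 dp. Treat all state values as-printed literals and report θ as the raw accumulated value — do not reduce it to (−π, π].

(19.3460, -14.7191, -0.4025, 9.1500)

after step 1 (δ=0.23, a=-2.2): (7.716169, -9.340710, -0.442123, 11.550000)
after step 2 (δ=-0.09, a=-2.4): (10.326023, -10.576153, -0.604985, 10.950000)
after step 3 (δ=0.22, a=-3.4): (12.577646, -12.133104, -0.222386, 10.100000)
after step 4 (δ=-0.1, a=-1.1): (15.040466, -12.690011, -0.380726, 9.825000)
after step 5 (δ=-0.08, a=-2.3): (17.320836, -13.602741, -0.503802, 9.250000)
after step 6 (δ=0.07, a=-0.4): (19.346016, -14.719119, -0.402464, 9.150000)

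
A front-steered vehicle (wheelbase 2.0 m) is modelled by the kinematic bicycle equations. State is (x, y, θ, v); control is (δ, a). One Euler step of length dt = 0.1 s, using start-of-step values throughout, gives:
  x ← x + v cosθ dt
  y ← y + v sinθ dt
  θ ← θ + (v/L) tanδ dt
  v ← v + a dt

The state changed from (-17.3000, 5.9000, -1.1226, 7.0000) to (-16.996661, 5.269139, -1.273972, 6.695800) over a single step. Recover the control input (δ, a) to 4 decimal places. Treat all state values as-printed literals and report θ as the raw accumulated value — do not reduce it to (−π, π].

δ = -0.4082, a = -3.0420

a = (v'−v)/dt = (-0.304200)/0.1 = -3.0420
Δθ = θ'−θ = -0.151372;  (v·dt/L) = 7.0000·0.1/2.0 = 0.350000
tan δ = Δθ·L/(v·dt) = -0.432491  →  δ = -0.4082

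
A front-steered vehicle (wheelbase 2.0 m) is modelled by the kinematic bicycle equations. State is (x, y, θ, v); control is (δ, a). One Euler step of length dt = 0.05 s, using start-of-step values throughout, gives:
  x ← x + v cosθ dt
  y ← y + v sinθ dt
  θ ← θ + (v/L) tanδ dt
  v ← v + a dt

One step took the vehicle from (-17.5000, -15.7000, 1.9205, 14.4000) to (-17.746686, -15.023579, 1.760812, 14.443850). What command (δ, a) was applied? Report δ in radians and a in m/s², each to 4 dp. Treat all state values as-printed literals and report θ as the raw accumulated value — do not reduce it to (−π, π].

δ = -0.4175, a = 0.8770

a = (v'−v)/dt = (0.043850)/0.05 = 0.8770
Δθ = θ'−θ = -0.159688;  (v·dt/L) = 14.4000·0.05/2.0 = 0.360000
tan δ = Δθ·L/(v·dt) = -0.443578  →  δ = -0.4175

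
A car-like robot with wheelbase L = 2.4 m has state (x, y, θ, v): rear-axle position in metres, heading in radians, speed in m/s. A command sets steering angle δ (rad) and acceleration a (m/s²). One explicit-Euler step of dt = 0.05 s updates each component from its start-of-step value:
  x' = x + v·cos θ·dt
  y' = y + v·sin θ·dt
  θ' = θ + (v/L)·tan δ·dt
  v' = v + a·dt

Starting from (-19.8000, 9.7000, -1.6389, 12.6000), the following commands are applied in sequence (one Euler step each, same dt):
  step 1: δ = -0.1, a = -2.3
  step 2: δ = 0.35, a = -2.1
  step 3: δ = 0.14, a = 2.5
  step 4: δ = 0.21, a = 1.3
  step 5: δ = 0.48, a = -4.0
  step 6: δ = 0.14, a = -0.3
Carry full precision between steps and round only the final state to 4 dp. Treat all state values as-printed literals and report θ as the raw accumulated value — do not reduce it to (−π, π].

after step 1 (δ=-0.1, a=-2.3): (-19.842872, 9.071460, -1.665238, 12.485000)
after step 2 (δ=0.35, a=-2.1): (-19.901740, 8.449992, -1.570292, 12.380000)
after step 3 (δ=0.14, a=2.5): (-19.901428, 7.830992, -1.533946, 12.505000)
after step 4 (δ=0.21, a=1.3): (-19.878393, 7.206167, -1.478418, 12.570000)
after step 5 (δ=0.48, a=-4.0): (-19.820415, 6.580347, -1.342083, 12.370000)
after step 6 (δ=0.14, a=-0.3): (-19.680186, 5.977953, -1.305767, 12.355000)

(-19.6802, 5.9780, -1.3058, 12.3550)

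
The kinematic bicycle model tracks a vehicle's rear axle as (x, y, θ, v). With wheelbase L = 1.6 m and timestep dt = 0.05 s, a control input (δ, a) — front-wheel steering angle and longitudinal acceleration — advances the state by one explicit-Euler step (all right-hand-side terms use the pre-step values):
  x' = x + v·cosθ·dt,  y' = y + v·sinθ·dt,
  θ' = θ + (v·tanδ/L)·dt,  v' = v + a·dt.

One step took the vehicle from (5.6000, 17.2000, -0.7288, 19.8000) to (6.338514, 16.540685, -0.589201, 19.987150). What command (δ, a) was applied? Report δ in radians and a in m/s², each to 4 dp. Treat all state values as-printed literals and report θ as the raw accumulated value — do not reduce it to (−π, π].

a = (v'−v)/dt = (0.187150)/0.05 = 3.7430
Δθ = θ'−θ = 0.139599;  (v·dt/L) = 19.8000·0.05/1.6 = 0.618750
tan δ = Δθ·L/(v·dt) = 0.225615  →  δ = 0.2219

δ = 0.2219, a = 3.7430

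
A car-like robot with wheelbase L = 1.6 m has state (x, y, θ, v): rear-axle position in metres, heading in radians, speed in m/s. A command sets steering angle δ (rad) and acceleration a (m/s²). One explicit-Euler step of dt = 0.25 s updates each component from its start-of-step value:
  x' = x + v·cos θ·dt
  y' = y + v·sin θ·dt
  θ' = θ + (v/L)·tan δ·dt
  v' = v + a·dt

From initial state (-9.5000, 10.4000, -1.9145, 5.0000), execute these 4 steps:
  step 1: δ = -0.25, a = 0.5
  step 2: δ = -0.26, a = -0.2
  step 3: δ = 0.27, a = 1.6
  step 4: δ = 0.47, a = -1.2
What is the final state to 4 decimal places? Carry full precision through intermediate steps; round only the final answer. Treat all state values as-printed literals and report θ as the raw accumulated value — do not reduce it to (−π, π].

(-12.1539, 6.0271, -1.6730, 5.1750)

after step 1 (δ=-0.25, a=0.5): (-9.921221, 9.223109, -2.113986, 5.125000)
after step 2 (δ=-0.26, a=-0.2): (-10.583459, 8.126276, -2.327011, 5.075000)
after step 3 (δ=0.27, a=1.6): (-11.454041, 7.203338, -2.107550, 5.475000)
after step 4 (δ=0.47, a=-1.2): (-12.153950, 6.027071, -1.673001, 5.175000)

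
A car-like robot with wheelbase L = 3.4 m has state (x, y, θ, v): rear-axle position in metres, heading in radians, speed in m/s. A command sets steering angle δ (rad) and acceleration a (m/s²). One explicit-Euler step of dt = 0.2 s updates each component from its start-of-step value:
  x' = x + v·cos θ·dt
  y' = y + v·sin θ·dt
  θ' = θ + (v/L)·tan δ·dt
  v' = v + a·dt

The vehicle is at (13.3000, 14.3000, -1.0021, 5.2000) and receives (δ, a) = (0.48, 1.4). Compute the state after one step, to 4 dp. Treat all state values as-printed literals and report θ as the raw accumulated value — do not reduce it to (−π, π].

(13.8601, 13.4237, -0.8429, 5.4800)

x' = 13.3000 + 5.2000·cos(-1.0021)·0.2 = 13.8601
y' = 14.3000 + 5.2000·sin(-1.0021)·0.2 = 13.4237
θ' = -1.0021 + (5.2000/3.4)·tan(0.48)·0.2 = -0.8429
v' = 5.2000 + 1.4000·0.2 = 5.4800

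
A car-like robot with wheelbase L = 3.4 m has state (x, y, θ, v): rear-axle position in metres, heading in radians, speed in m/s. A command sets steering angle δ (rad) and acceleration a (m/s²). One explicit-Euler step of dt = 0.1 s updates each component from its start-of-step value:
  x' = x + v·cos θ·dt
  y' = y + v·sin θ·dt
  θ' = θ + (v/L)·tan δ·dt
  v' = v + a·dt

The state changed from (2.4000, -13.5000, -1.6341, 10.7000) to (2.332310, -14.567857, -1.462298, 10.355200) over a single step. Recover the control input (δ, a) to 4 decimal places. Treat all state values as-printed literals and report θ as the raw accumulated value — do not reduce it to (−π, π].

δ = 0.4997, a = -3.4480

a = (v'−v)/dt = (-0.344800)/0.1 = -3.4480
Δθ = θ'−θ = 0.171802;  (v·dt/L) = 10.7000·0.1/3.4 = 0.314706
tan δ = Δθ·L/(v·dt) = 0.545913  →  δ = 0.4997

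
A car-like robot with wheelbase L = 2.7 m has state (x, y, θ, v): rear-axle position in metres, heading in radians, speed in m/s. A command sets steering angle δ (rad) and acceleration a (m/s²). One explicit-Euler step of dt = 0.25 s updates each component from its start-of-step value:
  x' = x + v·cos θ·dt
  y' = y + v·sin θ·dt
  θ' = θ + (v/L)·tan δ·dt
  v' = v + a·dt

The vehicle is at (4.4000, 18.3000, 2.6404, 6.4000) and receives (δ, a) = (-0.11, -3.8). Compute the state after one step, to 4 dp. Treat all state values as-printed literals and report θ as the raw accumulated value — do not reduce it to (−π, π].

(2.9968, 19.0688, 2.5750, 5.4500)

x' = 4.4000 + 6.4000·cos(2.6404)·0.25 = 2.9968
y' = 18.3000 + 6.4000·sin(2.6404)·0.25 = 19.0688
θ' = 2.6404 + (6.4000/2.7)·tan(-0.11)·0.25 = 2.5750
v' = 6.4000 − 3.8000·0.25 = 5.4500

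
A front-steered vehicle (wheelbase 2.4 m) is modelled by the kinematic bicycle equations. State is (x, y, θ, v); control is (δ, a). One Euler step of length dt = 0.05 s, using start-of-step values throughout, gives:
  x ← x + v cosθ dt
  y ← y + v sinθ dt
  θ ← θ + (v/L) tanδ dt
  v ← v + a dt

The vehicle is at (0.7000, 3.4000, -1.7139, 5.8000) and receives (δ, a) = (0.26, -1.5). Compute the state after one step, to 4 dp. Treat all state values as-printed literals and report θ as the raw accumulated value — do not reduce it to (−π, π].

(0.6586, 3.1130, -1.6818, 5.7250)

x' = 0.7000 + 5.8000·cos(-1.7139)·0.05 = 0.6586
y' = 3.4000 + 5.8000·sin(-1.7139)·0.05 = 3.1130
θ' = -1.7139 + (5.8000/2.4)·tan(0.26)·0.05 = -1.6818
v' = 5.8000 − 1.5000·0.05 = 5.7250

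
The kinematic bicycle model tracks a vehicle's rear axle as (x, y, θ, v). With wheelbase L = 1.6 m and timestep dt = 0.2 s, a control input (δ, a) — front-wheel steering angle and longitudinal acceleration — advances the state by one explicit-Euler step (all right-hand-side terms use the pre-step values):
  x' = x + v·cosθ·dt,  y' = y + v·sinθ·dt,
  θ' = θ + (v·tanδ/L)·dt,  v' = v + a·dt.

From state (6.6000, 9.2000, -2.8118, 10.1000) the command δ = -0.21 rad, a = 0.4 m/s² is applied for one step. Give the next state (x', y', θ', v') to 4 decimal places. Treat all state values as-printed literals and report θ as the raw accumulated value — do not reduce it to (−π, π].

(4.6889, 8.5458, -3.0809, 10.1800)

x' = 6.6000 + 10.1000·cos(-2.8118)·0.2 = 4.6889
y' = 9.2000 + 10.1000·sin(-2.8118)·0.2 = 8.5458
θ' = -2.8118 + (10.1000/1.6)·tan(-0.21)·0.2 = -3.0809
v' = 10.1000 + 0.4000·0.2 = 10.1800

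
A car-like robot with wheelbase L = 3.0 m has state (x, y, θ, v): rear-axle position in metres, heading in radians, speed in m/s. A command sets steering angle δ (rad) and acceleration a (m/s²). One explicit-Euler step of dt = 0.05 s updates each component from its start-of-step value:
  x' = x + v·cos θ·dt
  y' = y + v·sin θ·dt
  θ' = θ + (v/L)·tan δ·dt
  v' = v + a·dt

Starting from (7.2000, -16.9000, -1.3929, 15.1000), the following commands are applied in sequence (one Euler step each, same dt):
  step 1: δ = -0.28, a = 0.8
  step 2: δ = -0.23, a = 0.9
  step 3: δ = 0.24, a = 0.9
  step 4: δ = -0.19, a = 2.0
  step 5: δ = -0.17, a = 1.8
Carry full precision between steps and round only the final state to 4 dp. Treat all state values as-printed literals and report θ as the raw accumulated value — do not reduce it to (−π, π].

after step 1 (δ=-0.28, a=0.8): (7.333604, -17.643085, -1.465268, 15.140000)
after step 2 (δ=-0.23, a=0.9): (7.413341, -18.395874, -1.524350, 15.185000)
after step 3 (δ=0.24, a=0.9): (7.448593, -19.154305, -1.462416, 15.230000)
after step 4 (δ=-0.19, a=2.0): (7.530963, -19.911337, -1.511233, 15.330000)
after step 5 (δ=-0.17, a=1.8): (7.576591, -20.676477, -1.555092, 15.420000)

(7.5766, -20.6765, -1.5551, 15.4200)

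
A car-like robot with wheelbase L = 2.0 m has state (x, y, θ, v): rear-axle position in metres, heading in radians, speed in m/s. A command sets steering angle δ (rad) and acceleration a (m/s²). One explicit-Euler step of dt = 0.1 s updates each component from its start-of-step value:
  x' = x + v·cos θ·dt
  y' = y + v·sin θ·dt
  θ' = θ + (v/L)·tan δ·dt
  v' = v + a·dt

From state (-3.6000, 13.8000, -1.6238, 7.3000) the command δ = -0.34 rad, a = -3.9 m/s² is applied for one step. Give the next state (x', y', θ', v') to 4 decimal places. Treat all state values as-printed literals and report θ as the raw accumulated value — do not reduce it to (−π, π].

x' = -3.6000 + 7.3000·cos(-1.6238)·0.1 = -3.6387
y' = 13.8000 + 7.3000·sin(-1.6238)·0.1 = 13.0710
θ' = -1.6238 + (7.3000/2.0)·tan(-0.34)·0.1 = -1.7529
v' = 7.3000 − 3.9000·0.1 = 6.9100

(-3.6387, 13.0710, -1.7529, 6.9100)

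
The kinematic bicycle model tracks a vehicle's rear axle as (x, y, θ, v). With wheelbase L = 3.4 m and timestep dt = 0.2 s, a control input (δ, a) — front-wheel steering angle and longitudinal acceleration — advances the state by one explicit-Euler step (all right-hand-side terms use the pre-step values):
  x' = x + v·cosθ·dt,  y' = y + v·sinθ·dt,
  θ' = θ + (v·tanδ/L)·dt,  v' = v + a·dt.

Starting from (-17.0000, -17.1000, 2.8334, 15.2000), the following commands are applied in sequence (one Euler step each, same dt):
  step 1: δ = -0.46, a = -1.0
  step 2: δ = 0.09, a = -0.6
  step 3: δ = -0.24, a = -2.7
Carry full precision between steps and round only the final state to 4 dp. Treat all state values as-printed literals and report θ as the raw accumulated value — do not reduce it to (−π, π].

(-24.4192, -12.2787, 2.2558, 14.3400)

after step 1 (δ=-0.46, a=-1.0): (-19.896765, -16.177856, 2.390411, 15.000000)
after step 2 (δ=0.09, a=-0.6): (-22.089413, -14.130346, 2.470037, 14.880000)
after step 3 (δ=-0.24, a=-2.7): (-24.419189, -12.278666, 2.255838, 14.340000)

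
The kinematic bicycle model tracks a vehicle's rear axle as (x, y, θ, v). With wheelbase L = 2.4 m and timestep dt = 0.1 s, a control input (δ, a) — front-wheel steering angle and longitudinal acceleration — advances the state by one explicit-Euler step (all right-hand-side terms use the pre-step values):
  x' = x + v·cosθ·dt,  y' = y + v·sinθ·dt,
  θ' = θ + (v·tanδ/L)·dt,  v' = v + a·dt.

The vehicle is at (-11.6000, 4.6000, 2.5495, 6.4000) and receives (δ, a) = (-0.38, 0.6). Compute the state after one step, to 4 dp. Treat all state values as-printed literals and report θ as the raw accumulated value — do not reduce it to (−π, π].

(-12.1311, 4.9572, 2.4430, 6.4600)

x' = -11.6000 + 6.4000·cos(2.5495)·0.1 = -12.1311
y' = 4.6000 + 6.4000·sin(2.5495)·0.1 = 4.9572
θ' = 2.5495 + (6.4000/2.4)·tan(-0.38)·0.1 = 2.4430
v' = 6.4000 + 0.6000·0.1 = 6.4600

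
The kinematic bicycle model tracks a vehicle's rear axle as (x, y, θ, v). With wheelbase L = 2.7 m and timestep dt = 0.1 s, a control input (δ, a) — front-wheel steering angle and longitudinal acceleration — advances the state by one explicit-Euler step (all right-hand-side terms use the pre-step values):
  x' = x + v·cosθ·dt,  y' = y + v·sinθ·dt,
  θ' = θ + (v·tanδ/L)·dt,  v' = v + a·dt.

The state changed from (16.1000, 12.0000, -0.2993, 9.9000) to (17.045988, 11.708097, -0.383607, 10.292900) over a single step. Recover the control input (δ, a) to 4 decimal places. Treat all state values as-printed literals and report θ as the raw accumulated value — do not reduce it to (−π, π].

a = (v'−v)/dt = (0.392900)/0.1 = 3.9290
Δθ = θ'−θ = -0.084307;  (v·dt/L) = 9.9000·0.1/2.7 = 0.366667
tan δ = Δθ·L/(v·dt) = -0.229928  →  δ = -0.2260

δ = -0.2260, a = 3.9290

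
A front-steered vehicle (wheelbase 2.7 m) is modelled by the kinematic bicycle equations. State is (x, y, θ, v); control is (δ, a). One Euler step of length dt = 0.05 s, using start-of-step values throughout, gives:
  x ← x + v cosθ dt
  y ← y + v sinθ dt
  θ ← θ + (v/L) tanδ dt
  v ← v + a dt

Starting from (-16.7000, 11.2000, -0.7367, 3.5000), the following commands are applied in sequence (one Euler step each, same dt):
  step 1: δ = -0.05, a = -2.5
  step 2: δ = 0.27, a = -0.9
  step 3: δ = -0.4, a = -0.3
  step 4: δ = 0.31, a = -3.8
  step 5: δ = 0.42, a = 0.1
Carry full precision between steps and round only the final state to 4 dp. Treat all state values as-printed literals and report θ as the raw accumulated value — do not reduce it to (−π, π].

after step 1 (δ=-0.05, a=-2.5): (-16.570379, 11.082427, -0.739943, 3.375000)
after step 2 (δ=0.27, a=-0.9): (-16.445756, 10.968648, -0.722646, 3.330000)
after step 3 (δ=-0.4, a=-0.3): (-16.320872, 10.858529, -0.748718, 3.315000)
after step 4 (δ=0.31, a=-3.8): (-16.199449, 10.745703, -0.729054, 3.125000)
after step 5 (δ=0.42, a=0.1): (-16.082917, 10.641615, -0.703210, 3.130000)

(-16.0829, 10.6416, -0.7032, 3.1300)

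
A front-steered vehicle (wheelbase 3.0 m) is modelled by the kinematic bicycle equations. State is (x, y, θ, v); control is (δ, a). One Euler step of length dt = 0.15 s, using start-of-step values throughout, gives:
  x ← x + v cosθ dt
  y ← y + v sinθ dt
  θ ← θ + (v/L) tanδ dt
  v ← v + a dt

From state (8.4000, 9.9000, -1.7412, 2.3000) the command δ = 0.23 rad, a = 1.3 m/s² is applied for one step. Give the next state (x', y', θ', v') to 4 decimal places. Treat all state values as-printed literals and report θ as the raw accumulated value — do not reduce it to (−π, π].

(8.3415, 9.5600, -1.7143, 2.4950)

x' = 8.4000 + 2.3000·cos(-1.7412)·0.15 = 8.3415
y' = 9.9000 + 2.3000·sin(-1.7412)·0.15 = 9.5600
θ' = -1.7412 + (2.3000/3.0)·tan(0.23)·0.15 = -1.7143
v' = 2.3000 + 1.3000·0.15 = 2.4950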